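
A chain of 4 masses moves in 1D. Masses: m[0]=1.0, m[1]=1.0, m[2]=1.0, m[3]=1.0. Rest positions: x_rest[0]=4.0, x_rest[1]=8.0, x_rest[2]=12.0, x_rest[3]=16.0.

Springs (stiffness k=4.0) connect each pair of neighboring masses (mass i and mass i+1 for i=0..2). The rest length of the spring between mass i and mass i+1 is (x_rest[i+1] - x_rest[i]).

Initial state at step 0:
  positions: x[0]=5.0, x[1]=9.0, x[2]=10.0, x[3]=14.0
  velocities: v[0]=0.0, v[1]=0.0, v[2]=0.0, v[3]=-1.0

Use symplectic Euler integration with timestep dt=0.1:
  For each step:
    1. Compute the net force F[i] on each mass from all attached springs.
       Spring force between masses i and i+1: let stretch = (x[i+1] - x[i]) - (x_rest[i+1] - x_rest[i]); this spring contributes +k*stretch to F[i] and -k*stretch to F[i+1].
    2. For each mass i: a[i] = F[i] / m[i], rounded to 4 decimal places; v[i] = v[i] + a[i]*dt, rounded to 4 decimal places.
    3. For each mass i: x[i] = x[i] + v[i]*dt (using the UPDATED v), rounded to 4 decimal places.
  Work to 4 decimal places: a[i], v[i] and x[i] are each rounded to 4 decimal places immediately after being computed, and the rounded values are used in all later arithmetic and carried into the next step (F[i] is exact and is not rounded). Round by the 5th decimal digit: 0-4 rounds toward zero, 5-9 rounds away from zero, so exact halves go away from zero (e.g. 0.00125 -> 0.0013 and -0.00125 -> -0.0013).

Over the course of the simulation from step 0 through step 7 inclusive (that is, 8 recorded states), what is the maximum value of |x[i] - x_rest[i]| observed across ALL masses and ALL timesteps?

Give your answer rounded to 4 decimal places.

Step 0: x=[5.0000 9.0000 10.0000 14.0000] v=[0.0000 0.0000 0.0000 -1.0000]
Step 1: x=[5.0000 8.8800 10.1200 13.9000] v=[0.0000 -1.2000 1.2000 -1.0000]
Step 2: x=[4.9952 8.6544 10.3416 13.8088] v=[-0.0480 -2.2560 2.2160 -0.9120]
Step 3: x=[4.9768 8.3499 10.6344 13.7389] v=[-0.1843 -3.0448 2.9280 -0.6989]
Step 4: x=[4.9333 8.0019 10.9600 13.7048] v=[-0.4351 -3.4802 3.2560 -0.3407]
Step 5: x=[4.8525 7.6495 11.2771 13.7209] v=[-0.8077 -3.5244 3.1707 0.1614]
Step 6: x=[4.7236 7.3303 11.5468 13.7993] v=[-1.2889 -3.1922 2.6972 0.7839]
Step 7: x=[4.5390 7.0755 11.7380 13.9476] v=[-1.8462 -2.5483 1.9116 1.4829]
Max displacement = 2.2952

Answer: 2.2952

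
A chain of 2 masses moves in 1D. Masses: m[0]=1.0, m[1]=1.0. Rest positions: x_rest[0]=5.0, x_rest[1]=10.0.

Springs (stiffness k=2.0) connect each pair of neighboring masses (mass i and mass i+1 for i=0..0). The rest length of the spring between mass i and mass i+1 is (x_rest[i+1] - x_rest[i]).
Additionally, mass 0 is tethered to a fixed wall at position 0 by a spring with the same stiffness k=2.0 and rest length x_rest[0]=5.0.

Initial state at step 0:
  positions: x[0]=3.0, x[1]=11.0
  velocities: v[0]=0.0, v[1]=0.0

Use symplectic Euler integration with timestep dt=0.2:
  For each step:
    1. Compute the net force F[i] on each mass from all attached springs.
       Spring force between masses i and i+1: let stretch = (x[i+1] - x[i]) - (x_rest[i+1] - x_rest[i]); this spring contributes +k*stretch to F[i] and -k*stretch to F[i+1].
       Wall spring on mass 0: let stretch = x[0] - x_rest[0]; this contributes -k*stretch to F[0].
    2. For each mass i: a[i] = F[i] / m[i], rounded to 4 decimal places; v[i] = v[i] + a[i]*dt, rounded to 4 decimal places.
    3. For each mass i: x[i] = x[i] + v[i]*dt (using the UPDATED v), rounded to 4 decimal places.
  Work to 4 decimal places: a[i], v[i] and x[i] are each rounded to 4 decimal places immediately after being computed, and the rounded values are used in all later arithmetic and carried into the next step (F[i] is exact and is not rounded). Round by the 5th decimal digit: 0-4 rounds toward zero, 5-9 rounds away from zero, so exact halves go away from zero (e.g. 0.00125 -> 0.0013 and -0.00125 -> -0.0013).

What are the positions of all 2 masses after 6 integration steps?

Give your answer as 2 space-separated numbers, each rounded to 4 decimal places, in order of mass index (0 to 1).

Answer: 6.8825 8.7371

Derivation:
Step 0: x=[3.0000 11.0000] v=[0.0000 0.0000]
Step 1: x=[3.4000 10.7600] v=[2.0000 -1.2000]
Step 2: x=[4.1168 10.3312] v=[3.5840 -2.1440]
Step 3: x=[5.0014 9.8052] v=[4.4230 -2.6298]
Step 4: x=[5.8702 9.2949] v=[4.3440 -2.5513]
Step 5: x=[6.5434 8.9107] v=[3.3658 -1.9212]
Step 6: x=[6.8825 8.7371] v=[1.6954 -0.8681]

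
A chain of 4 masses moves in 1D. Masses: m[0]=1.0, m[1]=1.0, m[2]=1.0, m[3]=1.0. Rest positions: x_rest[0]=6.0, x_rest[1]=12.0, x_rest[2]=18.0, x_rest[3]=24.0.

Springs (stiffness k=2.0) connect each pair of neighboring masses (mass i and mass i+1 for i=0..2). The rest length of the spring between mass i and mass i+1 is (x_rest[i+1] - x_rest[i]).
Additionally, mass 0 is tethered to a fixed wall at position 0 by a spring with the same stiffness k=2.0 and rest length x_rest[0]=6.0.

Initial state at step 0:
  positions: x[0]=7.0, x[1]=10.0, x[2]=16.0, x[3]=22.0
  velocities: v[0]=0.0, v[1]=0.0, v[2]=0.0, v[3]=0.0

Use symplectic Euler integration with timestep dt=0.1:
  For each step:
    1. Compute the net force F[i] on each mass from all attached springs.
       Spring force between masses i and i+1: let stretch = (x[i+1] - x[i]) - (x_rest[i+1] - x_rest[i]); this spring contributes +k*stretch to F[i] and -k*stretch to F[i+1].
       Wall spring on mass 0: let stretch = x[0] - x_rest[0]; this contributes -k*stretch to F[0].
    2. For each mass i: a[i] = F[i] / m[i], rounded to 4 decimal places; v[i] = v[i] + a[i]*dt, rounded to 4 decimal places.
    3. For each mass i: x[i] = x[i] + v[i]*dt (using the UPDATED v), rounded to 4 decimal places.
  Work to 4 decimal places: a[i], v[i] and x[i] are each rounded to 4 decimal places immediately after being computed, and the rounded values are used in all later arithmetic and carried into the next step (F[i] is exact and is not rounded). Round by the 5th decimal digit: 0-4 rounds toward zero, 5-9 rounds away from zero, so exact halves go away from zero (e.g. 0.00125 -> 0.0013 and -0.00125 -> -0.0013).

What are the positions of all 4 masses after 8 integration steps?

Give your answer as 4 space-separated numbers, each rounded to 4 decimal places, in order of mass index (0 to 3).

Answer: 4.9333 11.4369 16.1981 22.0096

Derivation:
Step 0: x=[7.0000 10.0000 16.0000 22.0000] v=[0.0000 0.0000 0.0000 0.0000]
Step 1: x=[6.9200 10.0600 16.0000 22.0000] v=[-0.8000 0.6000 0.0000 0.0000]
Step 2: x=[6.7644 10.1760 16.0012 22.0000] v=[-1.5560 1.1600 0.0120 0.0000]
Step 3: x=[6.5417 10.3403 16.0059 22.0000] v=[-2.2266 1.6427 0.0467 0.0002]
Step 4: x=[6.2642 10.5419 16.0171 22.0001] v=[-2.7752 2.0161 0.1124 0.0014]
Step 5: x=[5.9470 10.7675 16.0385 22.0006] v=[-3.1725 2.2556 0.2140 0.0048]
Step 6: x=[5.6072 11.0021 16.0737 22.0018] v=[-3.3978 2.3457 0.3522 0.0124]
Step 7: x=[5.2632 11.2302 16.1261 22.0045] v=[-3.4403 2.2810 0.5235 0.0268]
Step 8: x=[4.9333 11.4369 16.1981 22.0096] v=[-3.2995 2.0668 0.7200 0.0511]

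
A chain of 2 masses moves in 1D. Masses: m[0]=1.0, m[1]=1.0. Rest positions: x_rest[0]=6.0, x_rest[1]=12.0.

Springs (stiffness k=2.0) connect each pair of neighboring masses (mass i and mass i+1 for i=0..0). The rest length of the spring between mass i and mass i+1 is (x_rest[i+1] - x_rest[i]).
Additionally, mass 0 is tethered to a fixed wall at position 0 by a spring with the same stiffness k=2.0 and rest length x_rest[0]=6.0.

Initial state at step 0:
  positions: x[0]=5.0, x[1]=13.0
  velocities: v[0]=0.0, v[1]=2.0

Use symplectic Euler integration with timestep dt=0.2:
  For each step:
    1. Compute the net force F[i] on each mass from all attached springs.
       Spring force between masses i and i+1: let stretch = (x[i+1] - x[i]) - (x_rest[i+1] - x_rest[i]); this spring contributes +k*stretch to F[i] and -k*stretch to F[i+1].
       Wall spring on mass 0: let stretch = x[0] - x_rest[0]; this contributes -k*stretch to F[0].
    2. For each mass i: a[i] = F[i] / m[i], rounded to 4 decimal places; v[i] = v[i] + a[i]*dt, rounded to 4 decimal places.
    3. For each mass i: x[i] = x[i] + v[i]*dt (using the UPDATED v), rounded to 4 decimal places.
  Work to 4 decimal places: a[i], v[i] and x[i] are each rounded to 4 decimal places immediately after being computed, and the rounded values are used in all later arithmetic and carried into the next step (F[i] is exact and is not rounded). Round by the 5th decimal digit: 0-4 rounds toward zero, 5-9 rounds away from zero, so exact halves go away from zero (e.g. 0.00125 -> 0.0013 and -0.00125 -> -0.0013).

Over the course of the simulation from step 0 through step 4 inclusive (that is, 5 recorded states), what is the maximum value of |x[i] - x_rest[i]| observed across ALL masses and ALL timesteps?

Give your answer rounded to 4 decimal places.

Step 0: x=[5.0000 13.0000] v=[0.0000 2.0000]
Step 1: x=[5.2400 13.2400] v=[1.2000 1.2000]
Step 2: x=[5.7008 13.3200] v=[2.3040 0.4000]
Step 3: x=[6.3151 13.2705] v=[3.0714 -0.2477]
Step 4: x=[6.9806 13.1445] v=[3.3275 -0.6299]
Max displacement = 1.3200

Answer: 1.3200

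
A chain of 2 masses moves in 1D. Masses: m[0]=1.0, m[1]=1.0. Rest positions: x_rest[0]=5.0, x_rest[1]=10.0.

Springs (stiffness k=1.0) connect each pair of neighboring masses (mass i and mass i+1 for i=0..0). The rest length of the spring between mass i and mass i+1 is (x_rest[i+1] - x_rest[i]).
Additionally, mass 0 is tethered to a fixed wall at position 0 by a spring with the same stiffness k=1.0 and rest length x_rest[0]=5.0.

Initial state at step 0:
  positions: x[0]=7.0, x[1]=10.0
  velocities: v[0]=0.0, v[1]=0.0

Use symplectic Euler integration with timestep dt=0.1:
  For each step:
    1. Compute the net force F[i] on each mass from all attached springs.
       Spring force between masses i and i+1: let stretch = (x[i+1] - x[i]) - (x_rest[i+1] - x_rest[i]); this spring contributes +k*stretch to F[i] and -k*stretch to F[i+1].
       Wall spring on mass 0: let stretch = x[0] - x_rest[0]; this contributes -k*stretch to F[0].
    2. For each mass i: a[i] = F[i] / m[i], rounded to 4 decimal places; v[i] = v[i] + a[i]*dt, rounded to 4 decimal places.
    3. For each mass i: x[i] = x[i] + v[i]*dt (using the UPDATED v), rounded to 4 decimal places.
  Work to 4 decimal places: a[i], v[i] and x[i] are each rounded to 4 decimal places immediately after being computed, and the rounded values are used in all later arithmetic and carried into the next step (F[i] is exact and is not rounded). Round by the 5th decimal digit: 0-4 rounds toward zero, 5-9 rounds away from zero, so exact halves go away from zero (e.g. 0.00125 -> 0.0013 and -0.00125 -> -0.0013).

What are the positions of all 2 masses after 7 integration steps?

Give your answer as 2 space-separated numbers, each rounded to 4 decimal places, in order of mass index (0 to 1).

Answer: 6.0007 10.4877

Derivation:
Step 0: x=[7.0000 10.0000] v=[0.0000 0.0000]
Step 1: x=[6.9600 10.0200] v=[-0.4000 0.2000]
Step 2: x=[6.8810 10.0594] v=[-0.7900 0.3940]
Step 3: x=[6.7650 10.1170] v=[-1.1603 0.5762]
Step 4: x=[6.6148 10.1911] v=[-1.5016 0.7410]
Step 5: x=[6.4343 10.2794] v=[-1.8055 0.8834]
Step 6: x=[6.2279 10.3793] v=[-2.0644 0.9989]
Step 7: x=[6.0007 10.4877] v=[-2.2721 1.0838]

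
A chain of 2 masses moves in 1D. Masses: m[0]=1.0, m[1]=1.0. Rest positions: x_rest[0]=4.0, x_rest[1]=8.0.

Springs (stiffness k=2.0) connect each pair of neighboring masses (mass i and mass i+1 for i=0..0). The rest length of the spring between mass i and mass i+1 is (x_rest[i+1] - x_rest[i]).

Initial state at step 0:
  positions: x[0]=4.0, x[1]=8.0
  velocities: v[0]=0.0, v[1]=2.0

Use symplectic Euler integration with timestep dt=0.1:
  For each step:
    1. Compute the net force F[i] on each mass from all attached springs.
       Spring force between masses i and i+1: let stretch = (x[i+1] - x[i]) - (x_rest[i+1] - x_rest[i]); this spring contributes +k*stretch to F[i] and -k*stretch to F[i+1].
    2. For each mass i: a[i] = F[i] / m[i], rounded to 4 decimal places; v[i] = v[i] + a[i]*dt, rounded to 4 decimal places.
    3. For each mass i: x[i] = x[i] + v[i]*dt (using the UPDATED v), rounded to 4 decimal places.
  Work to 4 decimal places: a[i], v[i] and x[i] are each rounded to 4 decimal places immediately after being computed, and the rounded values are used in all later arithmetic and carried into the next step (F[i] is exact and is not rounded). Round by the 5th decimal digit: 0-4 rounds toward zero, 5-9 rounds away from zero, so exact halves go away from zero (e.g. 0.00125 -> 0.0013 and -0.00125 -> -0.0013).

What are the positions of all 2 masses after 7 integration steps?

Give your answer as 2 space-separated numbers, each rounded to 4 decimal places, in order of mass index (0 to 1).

Step 0: x=[4.0000 8.0000] v=[0.0000 2.0000]
Step 1: x=[4.0000 8.2000] v=[0.0000 2.0000]
Step 2: x=[4.0040 8.3960] v=[0.0400 1.9600]
Step 3: x=[4.0158 8.5842] v=[0.1184 1.8816]
Step 4: x=[4.0390 8.7610] v=[0.2321 1.7679]
Step 5: x=[4.0767 8.9234] v=[0.3765 1.6235]
Step 6: x=[4.1313 9.0688] v=[0.5458 1.4542]
Step 7: x=[4.2046 9.1955] v=[0.7333 1.2667]

Answer: 4.2046 9.1955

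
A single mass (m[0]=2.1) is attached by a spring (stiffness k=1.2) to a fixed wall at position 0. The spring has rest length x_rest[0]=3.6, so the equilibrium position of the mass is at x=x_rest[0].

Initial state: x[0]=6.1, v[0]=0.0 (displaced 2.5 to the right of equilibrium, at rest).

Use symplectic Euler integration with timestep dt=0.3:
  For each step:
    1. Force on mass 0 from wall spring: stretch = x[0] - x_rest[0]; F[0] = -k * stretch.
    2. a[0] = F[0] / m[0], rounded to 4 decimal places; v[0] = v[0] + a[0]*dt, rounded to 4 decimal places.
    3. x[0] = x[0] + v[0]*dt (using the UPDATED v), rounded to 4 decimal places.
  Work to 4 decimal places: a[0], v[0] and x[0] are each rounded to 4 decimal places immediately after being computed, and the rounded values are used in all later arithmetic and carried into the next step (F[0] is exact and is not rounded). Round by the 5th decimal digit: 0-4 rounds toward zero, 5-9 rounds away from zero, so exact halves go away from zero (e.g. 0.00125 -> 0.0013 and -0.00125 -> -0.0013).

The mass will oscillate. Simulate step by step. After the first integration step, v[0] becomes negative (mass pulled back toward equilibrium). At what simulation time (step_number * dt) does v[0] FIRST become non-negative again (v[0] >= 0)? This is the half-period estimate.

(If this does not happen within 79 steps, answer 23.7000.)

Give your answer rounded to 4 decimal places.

Step 0: x=[6.1000] v=[0.0000]
Step 1: x=[5.9714] v=[-0.4286]
Step 2: x=[5.7209] v=[-0.8351]
Step 3: x=[5.3613] v=[-1.1987]
Step 4: x=[4.9111] v=[-1.5007]
Step 5: x=[4.3935] v=[-1.7255]
Step 6: x=[3.8351] v=[-1.8615]
Step 7: x=[3.2646] v=[-1.9018]
Step 8: x=[2.7113] v=[-1.8443]
Step 9: x=[2.2037] v=[-1.6920]
Step 10: x=[1.7679] v=[-1.4526]
Step 11: x=[1.4264] v=[-1.1385]
Step 12: x=[1.1966] v=[-0.7659]
Step 13: x=[1.0904] v=[-0.3539]
Step 14: x=[1.1133] v=[0.0763]
First v>=0 after going negative at step 14, time=4.2000

Answer: 4.2000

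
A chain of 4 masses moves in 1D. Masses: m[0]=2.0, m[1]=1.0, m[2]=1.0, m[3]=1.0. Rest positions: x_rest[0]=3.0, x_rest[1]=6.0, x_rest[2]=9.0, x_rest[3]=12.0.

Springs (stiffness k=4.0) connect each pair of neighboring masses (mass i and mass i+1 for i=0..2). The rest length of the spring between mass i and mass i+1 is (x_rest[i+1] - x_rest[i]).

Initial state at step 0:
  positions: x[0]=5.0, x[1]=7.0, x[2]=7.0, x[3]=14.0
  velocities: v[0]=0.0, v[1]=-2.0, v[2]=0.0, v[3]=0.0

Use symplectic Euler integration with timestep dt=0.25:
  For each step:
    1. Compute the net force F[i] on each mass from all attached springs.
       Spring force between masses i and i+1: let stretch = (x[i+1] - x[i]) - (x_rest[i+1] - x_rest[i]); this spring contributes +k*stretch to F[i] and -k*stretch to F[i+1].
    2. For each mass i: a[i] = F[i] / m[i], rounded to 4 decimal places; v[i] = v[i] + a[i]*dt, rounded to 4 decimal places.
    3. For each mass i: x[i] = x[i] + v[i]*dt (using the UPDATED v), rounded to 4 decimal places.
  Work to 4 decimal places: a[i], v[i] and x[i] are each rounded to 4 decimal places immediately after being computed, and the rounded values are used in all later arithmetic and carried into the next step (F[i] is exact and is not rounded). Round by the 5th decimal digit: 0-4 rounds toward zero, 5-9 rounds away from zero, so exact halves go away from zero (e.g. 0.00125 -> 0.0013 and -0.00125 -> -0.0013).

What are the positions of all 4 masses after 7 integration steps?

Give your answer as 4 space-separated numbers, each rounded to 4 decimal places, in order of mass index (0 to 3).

Answer: 2.6466 6.9984 8.4809 13.7274

Derivation:
Step 0: x=[5.0000 7.0000 7.0000 14.0000] v=[0.0000 -2.0000 0.0000 0.0000]
Step 1: x=[4.8750 6.0000 8.7500 13.0000] v=[-0.5000 -4.0000 7.0000 -4.0000]
Step 2: x=[4.5156 5.4063 10.8750 11.6875] v=[-1.4375 -2.3750 8.5000 -5.2500]
Step 3: x=[3.8926 5.9571 11.8360 10.9219] v=[-2.4922 2.2030 3.8438 -3.0625]
Step 4: x=[3.1526 7.4615 11.0987 11.1348] v=[-2.9600 6.0174 -2.9492 0.8516]
Step 5: x=[2.5762 8.7979 9.4611 12.0887] v=[-2.3056 5.3457 -6.5503 3.8155]
Step 6: x=[2.4025 8.7447 8.3146 13.1357] v=[-0.6948 -0.2128 -4.5859 4.1879]
Step 7: x=[2.6466 6.9984 8.4809 13.7274] v=[0.9763 -6.9851 0.6653 2.3668]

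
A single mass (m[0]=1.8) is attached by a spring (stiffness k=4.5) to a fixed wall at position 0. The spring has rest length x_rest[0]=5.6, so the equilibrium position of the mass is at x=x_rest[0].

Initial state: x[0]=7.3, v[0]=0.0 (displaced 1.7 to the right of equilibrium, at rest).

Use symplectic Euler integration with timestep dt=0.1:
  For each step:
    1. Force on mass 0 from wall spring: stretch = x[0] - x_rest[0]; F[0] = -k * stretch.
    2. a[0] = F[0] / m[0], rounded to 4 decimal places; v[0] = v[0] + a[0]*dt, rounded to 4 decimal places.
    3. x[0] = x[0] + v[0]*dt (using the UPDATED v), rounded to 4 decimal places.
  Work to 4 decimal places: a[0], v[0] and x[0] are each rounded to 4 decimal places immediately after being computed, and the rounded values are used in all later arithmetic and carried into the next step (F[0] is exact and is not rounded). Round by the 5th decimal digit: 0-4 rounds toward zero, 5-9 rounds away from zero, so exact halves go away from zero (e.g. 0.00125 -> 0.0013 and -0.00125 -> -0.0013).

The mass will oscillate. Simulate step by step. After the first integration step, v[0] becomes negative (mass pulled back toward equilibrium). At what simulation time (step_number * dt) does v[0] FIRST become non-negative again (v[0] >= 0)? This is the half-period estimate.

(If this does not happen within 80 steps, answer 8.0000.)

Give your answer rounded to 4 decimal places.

Step 0: x=[7.3000] v=[0.0000]
Step 1: x=[7.2575] v=[-0.4250]
Step 2: x=[7.1736] v=[-0.8394]
Step 3: x=[7.0503] v=[-1.2328]
Step 4: x=[6.8908] v=[-1.5954]
Step 5: x=[6.6990] v=[-1.9181]
Step 6: x=[6.4797] v=[-2.1929]
Step 7: x=[6.2384] v=[-2.4128]
Step 8: x=[5.9812] v=[-2.5724]
Step 9: x=[5.7144] v=[-2.6677]
Step 10: x=[5.4448] v=[-2.6963]
Step 11: x=[5.1791] v=[-2.6575]
Step 12: x=[4.9239] v=[-2.5523]
Step 13: x=[4.6856] v=[-2.3833]
Step 14: x=[4.4701] v=[-2.1547]
Step 15: x=[4.2829] v=[-1.8722]
Step 16: x=[4.1286] v=[-1.5429]
Step 17: x=[4.0111] v=[-1.1751]
Step 18: x=[3.9333] v=[-0.7779]
Step 19: x=[3.8972] v=[-0.3612]
Step 20: x=[3.9037] v=[0.0645]
First v>=0 after going negative at step 20, time=2.0000

Answer: 2.0000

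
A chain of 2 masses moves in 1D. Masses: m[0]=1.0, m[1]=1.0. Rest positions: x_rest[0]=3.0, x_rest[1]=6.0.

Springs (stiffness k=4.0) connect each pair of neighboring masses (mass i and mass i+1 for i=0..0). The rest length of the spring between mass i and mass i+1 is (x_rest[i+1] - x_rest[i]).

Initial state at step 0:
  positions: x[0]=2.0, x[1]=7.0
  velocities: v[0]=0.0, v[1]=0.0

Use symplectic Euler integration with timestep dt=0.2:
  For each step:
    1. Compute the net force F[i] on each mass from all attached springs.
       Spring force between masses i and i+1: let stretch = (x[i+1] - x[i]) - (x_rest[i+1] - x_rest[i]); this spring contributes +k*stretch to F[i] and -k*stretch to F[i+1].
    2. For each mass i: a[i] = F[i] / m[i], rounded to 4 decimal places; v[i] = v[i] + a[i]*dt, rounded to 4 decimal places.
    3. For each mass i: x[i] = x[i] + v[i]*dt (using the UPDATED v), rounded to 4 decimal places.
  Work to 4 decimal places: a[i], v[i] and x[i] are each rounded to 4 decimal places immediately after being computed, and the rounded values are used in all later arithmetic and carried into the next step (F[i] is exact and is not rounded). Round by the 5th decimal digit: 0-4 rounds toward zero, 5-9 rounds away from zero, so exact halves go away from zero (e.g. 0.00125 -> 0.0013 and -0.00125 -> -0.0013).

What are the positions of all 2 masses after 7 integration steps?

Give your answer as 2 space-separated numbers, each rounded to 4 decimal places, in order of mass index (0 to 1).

Answer: 3.4166 5.5834

Derivation:
Step 0: x=[2.0000 7.0000] v=[0.0000 0.0000]
Step 1: x=[2.3200 6.6800] v=[1.6000 -1.6000]
Step 2: x=[2.8576 6.1424] v=[2.6880 -2.6880]
Step 3: x=[3.4408 5.5592] v=[2.9158 -2.9158]
Step 4: x=[3.8829 5.1171] v=[2.2105 -2.2105]
Step 5: x=[4.0425 4.9575] v=[0.7979 -0.7979]
Step 6: x=[3.8685 5.1315] v=[-0.8701 0.8701]
Step 7: x=[3.4166 5.5834] v=[-2.2597 2.2597]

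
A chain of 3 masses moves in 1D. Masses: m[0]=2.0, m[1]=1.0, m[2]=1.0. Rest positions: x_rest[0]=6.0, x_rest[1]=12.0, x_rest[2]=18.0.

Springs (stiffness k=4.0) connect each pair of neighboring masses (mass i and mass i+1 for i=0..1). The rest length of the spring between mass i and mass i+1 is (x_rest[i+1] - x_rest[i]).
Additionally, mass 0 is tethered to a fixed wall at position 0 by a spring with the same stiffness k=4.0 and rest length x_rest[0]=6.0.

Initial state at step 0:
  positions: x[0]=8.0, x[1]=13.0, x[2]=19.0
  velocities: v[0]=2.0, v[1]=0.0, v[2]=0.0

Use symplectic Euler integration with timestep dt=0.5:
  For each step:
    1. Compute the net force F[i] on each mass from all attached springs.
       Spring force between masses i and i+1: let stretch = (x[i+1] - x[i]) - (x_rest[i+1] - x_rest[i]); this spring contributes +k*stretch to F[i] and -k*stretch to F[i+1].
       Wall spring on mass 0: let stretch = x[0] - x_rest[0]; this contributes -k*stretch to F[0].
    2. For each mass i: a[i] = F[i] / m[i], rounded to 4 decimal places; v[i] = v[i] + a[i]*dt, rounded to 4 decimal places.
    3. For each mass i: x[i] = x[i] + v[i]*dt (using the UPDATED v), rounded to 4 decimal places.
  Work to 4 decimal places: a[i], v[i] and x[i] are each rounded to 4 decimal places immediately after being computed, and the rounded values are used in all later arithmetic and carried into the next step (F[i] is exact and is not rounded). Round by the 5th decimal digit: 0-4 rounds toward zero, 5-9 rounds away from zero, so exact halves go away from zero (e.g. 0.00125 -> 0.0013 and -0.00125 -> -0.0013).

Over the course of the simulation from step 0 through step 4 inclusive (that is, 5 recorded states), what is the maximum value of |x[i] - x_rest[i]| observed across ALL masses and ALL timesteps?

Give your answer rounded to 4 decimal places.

Step 0: x=[8.0000 13.0000 19.0000] v=[2.0000 0.0000 0.0000]
Step 1: x=[7.5000 14.0000 19.0000] v=[-1.0000 2.0000 0.0000]
Step 2: x=[6.5000 13.5000 20.0000] v=[-2.0000 -1.0000 2.0000]
Step 3: x=[5.7500 12.5000 20.5000] v=[-1.5000 -2.0000 1.0000]
Step 4: x=[5.5000 12.7500 19.0000] v=[-0.5000 0.5000 -3.0000]
Max displacement = 2.5000

Answer: 2.5000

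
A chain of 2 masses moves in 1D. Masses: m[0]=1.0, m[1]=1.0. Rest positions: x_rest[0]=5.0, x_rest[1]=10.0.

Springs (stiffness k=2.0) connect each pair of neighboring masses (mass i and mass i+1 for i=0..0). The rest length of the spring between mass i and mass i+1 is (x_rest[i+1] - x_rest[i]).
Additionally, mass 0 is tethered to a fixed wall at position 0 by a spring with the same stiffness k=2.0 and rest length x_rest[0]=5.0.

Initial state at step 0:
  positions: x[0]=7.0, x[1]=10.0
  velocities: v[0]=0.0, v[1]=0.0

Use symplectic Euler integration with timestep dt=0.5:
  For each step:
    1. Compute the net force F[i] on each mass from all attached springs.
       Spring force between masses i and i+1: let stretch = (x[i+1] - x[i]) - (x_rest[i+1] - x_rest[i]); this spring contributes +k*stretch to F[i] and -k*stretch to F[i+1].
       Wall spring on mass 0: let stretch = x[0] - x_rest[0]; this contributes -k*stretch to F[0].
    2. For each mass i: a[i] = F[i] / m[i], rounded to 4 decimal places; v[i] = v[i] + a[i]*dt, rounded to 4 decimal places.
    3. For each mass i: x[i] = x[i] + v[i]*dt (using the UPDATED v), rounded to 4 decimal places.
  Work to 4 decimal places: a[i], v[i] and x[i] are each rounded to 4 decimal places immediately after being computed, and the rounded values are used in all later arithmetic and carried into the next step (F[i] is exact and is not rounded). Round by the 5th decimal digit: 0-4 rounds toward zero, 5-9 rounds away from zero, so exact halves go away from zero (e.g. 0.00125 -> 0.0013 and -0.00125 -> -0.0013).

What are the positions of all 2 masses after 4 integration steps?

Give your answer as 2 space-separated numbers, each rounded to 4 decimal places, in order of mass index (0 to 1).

Answer: 6.0000 8.8750

Derivation:
Step 0: x=[7.0000 10.0000] v=[0.0000 0.0000]
Step 1: x=[5.0000 11.0000] v=[-4.0000 2.0000]
Step 2: x=[3.5000 11.5000] v=[-3.0000 1.0000]
Step 3: x=[4.2500 10.5000] v=[1.5000 -2.0000]
Step 4: x=[6.0000 8.8750] v=[3.5000 -3.2500]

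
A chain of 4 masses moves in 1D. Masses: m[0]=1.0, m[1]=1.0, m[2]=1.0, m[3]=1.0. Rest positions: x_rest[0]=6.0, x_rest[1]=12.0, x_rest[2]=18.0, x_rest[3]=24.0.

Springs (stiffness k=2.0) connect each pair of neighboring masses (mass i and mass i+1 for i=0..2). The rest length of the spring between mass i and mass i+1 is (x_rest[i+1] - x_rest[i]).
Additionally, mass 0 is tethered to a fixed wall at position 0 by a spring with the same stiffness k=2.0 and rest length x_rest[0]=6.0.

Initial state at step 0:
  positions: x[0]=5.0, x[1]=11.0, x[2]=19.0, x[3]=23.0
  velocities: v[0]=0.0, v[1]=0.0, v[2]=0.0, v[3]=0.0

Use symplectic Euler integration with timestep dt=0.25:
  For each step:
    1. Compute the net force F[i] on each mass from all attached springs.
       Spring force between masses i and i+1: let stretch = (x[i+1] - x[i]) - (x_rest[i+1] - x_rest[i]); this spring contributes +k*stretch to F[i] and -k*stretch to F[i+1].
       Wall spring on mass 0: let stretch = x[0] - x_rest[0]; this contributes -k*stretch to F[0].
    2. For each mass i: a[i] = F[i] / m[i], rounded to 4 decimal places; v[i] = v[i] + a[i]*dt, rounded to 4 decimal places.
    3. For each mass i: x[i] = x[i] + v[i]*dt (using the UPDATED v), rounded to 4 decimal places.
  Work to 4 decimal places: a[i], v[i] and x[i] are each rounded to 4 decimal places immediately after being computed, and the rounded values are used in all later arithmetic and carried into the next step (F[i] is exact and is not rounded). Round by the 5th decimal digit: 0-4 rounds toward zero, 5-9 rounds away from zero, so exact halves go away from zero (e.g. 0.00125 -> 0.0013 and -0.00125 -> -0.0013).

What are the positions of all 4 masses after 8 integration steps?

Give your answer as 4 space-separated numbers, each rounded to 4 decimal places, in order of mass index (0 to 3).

Step 0: x=[5.0000 11.0000 19.0000 23.0000] v=[0.0000 0.0000 0.0000 0.0000]
Step 1: x=[5.1250 11.2500 18.5000 23.2500] v=[0.5000 1.0000 -2.0000 1.0000]
Step 2: x=[5.3750 11.6406 17.6875 23.6563] v=[1.0000 1.5625 -3.2500 1.6250]
Step 3: x=[5.7363 12.0039 16.8652 24.0665] v=[1.4453 1.4532 -3.2891 1.6406]
Step 4: x=[6.1641 12.1914 16.3354 24.3265] v=[1.7110 0.7501 -2.1191 1.0400]
Step 5: x=[6.5748 12.1435 16.2865 24.3376] v=[1.6426 -0.1916 -0.1956 0.0445]
Step 6: x=[6.8597 11.9174 16.7261 24.0923] v=[1.1396 -0.9045 1.7585 -0.9811]
Step 7: x=[6.9194 11.6602 17.4854 23.6763] v=[0.2386 -1.0290 3.0373 -1.6642]
Step 8: x=[6.7067 11.5385 18.2905 23.2364] v=[-0.8507 -0.4868 3.2202 -1.7597]

Answer: 6.7067 11.5385 18.2905 23.2364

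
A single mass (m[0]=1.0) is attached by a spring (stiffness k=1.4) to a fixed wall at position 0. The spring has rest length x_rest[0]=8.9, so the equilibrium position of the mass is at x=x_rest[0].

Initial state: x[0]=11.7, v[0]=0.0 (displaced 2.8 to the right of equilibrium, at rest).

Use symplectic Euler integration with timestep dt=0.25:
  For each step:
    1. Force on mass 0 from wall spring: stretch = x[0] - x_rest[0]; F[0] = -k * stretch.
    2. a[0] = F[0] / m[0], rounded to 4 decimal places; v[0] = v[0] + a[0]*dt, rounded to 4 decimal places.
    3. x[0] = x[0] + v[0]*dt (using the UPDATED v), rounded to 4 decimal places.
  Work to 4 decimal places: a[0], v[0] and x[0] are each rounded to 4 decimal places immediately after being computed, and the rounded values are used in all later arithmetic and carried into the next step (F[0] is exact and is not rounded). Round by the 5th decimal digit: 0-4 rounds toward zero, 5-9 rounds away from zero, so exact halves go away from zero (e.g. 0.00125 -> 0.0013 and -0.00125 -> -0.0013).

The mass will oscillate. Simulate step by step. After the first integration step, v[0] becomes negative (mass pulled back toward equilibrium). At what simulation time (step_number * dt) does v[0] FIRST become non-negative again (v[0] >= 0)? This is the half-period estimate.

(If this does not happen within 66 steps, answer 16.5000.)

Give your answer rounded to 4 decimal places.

Answer: 2.7500

Derivation:
Step 0: x=[11.7000] v=[0.0000]
Step 1: x=[11.4550] v=[-0.9800]
Step 2: x=[10.9864] v=[-1.8743]
Step 3: x=[10.3353] v=[-2.6046]
Step 4: x=[9.5586] v=[-3.1070]
Step 5: x=[8.7242] v=[-3.3375]
Step 6: x=[7.9052] v=[-3.2760]
Step 7: x=[7.1733] v=[-2.9278]
Step 8: x=[6.5924] v=[-2.3235]
Step 9: x=[6.2134] v=[-1.5159]
Step 10: x=[6.0695] v=[-0.5756]
Step 11: x=[6.1733] v=[0.4151]
First v>=0 after going negative at step 11, time=2.7500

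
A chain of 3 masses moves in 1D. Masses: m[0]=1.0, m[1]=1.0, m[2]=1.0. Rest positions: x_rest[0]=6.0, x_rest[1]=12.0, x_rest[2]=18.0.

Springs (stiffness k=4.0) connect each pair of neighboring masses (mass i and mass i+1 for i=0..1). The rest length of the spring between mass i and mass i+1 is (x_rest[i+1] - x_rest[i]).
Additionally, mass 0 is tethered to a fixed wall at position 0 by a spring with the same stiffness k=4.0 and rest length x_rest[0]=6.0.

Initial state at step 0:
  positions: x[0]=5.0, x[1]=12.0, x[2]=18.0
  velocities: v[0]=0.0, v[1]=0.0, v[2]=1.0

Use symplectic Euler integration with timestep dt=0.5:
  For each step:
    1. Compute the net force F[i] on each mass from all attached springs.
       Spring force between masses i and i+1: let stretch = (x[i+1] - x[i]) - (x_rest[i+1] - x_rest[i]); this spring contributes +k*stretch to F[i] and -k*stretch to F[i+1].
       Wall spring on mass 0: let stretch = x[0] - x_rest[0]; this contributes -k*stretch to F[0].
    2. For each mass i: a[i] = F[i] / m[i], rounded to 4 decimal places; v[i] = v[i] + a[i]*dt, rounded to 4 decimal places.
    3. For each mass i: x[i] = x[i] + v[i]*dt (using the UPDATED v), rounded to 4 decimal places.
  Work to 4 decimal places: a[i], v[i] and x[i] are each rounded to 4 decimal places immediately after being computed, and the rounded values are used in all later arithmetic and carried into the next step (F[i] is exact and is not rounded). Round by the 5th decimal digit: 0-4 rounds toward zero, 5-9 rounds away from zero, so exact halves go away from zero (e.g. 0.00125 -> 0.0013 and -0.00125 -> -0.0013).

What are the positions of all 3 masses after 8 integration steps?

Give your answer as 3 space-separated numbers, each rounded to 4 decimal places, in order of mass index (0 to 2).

Answer: 5.0000 13.0000 17.5000

Derivation:
Step 0: x=[5.0000 12.0000 18.0000] v=[0.0000 0.0000 1.0000]
Step 1: x=[7.0000 11.0000 18.5000] v=[4.0000 -2.0000 1.0000]
Step 2: x=[6.0000 13.5000 17.5000] v=[-2.0000 5.0000 -2.0000]
Step 3: x=[6.5000 12.5000 18.5000] v=[1.0000 -2.0000 2.0000]
Step 4: x=[6.5000 11.5000 19.5000] v=[0.0000 -2.0000 2.0000]
Step 5: x=[5.0000 13.5000 18.5000] v=[-3.0000 4.0000 -2.0000]
Step 6: x=[7.0000 12.0000 18.5000] v=[4.0000 -3.0000 0.0000]
Step 7: x=[7.0000 12.0000 18.0000] v=[0.0000 0.0000 -1.0000]
Step 8: x=[5.0000 13.0000 17.5000] v=[-4.0000 2.0000 -1.0000]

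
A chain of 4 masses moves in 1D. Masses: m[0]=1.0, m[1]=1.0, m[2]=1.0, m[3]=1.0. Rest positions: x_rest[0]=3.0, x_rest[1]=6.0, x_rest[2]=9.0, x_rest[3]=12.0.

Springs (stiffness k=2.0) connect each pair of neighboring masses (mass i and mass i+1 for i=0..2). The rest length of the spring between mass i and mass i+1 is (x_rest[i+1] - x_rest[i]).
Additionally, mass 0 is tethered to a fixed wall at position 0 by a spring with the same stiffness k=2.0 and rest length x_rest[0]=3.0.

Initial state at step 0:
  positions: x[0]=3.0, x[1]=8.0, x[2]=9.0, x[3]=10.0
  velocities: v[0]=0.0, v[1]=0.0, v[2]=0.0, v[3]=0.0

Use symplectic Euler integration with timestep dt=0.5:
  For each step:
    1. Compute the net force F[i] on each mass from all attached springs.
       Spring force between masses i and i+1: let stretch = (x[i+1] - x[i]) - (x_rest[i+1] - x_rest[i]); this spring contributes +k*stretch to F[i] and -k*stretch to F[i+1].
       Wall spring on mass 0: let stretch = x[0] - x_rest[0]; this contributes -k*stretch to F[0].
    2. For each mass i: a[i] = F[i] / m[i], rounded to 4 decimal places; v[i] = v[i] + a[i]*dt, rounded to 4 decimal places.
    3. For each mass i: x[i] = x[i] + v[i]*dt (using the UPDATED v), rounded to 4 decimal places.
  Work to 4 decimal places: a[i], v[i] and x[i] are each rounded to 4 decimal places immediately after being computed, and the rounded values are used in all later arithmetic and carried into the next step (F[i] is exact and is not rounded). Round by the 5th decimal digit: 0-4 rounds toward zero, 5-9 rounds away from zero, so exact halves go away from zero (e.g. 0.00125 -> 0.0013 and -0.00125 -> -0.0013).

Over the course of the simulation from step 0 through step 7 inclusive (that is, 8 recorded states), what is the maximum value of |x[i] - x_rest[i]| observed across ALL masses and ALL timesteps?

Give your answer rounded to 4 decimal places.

Step 0: x=[3.0000 8.0000 9.0000 10.0000] v=[0.0000 0.0000 0.0000 0.0000]
Step 1: x=[4.0000 6.0000 9.0000 11.0000] v=[2.0000 -4.0000 0.0000 2.0000]
Step 2: x=[4.0000 4.5000 8.5000 12.5000] v=[0.0000 -3.0000 -1.0000 3.0000]
Step 3: x=[2.2500 4.7500 8.0000 13.5000] v=[-3.5000 0.5000 -1.0000 2.0000]
Step 4: x=[0.6250 5.3750 8.6250 13.2500] v=[-3.2500 1.2500 1.2500 -0.5000]
Step 5: x=[1.0625 5.2500 9.9375 12.1875] v=[0.8750 -0.2500 2.6250 -2.1250]
Step 6: x=[3.0625 5.3750 10.0313 11.5000] v=[4.0000 0.2500 0.1875 -1.3750]
Step 7: x=[4.6875 6.6719 8.5313 11.5782] v=[3.2500 2.5938 -3.0001 0.1563]
Max displacement = 2.3750

Answer: 2.3750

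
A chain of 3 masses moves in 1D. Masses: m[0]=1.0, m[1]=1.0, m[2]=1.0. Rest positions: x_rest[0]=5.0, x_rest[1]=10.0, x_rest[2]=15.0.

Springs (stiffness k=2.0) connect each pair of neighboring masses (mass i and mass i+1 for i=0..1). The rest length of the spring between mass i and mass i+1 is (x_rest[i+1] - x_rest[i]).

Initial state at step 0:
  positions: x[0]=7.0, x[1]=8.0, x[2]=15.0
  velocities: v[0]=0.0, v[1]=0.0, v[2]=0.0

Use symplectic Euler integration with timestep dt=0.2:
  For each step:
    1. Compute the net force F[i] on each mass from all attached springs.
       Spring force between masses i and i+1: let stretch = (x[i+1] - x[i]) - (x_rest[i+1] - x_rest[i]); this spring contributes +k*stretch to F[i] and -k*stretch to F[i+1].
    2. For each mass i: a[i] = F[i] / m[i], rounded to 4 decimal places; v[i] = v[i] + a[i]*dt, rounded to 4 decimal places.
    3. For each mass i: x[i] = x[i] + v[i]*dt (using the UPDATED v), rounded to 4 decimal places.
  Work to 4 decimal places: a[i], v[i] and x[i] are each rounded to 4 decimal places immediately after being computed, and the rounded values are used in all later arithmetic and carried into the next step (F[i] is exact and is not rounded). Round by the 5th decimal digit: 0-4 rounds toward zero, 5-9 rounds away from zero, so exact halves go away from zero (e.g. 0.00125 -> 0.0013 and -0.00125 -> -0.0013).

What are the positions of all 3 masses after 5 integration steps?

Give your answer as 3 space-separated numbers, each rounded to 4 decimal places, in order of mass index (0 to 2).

Step 0: x=[7.0000 8.0000 15.0000] v=[0.0000 0.0000 0.0000]
Step 1: x=[6.6800 8.4800 14.8400] v=[-1.6000 2.4000 -0.8000]
Step 2: x=[6.1040 9.3248 14.5712] v=[-2.8800 4.2240 -1.3440]
Step 3: x=[5.3857 10.3316 14.2827] v=[-3.5917 5.0342 -1.4426]
Step 4: x=[4.6630 11.2589 14.0781] v=[-3.6133 4.6363 -1.0230]
Step 5: x=[4.0680 11.8840 14.0480] v=[-2.9749 3.1256 -0.1507]

Answer: 4.0680 11.8840 14.0480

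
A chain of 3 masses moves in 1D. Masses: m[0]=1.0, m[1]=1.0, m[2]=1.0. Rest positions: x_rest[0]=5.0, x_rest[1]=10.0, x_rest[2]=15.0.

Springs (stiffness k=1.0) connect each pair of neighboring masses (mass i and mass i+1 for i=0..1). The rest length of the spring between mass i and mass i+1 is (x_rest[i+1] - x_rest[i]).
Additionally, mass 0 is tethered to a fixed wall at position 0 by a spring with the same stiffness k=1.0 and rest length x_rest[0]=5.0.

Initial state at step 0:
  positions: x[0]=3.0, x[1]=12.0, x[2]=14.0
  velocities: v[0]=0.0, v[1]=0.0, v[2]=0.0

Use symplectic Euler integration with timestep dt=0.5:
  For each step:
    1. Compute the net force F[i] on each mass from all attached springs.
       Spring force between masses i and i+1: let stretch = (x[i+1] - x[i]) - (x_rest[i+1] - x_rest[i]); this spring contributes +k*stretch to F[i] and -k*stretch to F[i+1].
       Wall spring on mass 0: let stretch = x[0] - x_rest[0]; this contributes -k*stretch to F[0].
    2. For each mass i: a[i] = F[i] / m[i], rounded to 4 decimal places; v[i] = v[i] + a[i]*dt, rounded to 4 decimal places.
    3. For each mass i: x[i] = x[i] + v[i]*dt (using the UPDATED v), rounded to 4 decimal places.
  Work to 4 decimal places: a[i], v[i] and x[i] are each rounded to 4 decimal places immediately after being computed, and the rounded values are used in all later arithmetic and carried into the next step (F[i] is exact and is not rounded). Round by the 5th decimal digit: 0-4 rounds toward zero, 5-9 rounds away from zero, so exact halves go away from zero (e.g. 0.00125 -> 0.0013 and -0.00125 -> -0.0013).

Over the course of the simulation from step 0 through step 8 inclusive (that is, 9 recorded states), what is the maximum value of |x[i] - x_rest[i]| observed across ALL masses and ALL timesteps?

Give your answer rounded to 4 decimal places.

Step 0: x=[3.0000 12.0000 14.0000] v=[0.0000 0.0000 0.0000]
Step 1: x=[4.5000 10.2500 14.7500] v=[3.0000 -3.5000 1.5000]
Step 2: x=[6.3125 8.1875 15.6250] v=[3.6250 -4.1250 1.7500]
Step 3: x=[7.0157 7.5156 15.8907] v=[1.4063 -1.3438 0.5313]
Step 4: x=[6.0899 8.8125 15.3126] v=[-1.8516 2.5938 -1.1563]
Step 5: x=[4.3223 11.0538 14.3594] v=[-3.5353 4.4826 -1.9064]
Step 6: x=[3.1570 12.4387 13.8298] v=[-2.3307 2.7697 -1.0592]
Step 7: x=[3.5229 11.8509 14.2025] v=[0.7317 -1.1756 0.7453]
Step 8: x=[5.0901 9.7690 15.2373] v=[3.1343 -4.1638 2.0695]
Max displacement = 2.4844

Answer: 2.4844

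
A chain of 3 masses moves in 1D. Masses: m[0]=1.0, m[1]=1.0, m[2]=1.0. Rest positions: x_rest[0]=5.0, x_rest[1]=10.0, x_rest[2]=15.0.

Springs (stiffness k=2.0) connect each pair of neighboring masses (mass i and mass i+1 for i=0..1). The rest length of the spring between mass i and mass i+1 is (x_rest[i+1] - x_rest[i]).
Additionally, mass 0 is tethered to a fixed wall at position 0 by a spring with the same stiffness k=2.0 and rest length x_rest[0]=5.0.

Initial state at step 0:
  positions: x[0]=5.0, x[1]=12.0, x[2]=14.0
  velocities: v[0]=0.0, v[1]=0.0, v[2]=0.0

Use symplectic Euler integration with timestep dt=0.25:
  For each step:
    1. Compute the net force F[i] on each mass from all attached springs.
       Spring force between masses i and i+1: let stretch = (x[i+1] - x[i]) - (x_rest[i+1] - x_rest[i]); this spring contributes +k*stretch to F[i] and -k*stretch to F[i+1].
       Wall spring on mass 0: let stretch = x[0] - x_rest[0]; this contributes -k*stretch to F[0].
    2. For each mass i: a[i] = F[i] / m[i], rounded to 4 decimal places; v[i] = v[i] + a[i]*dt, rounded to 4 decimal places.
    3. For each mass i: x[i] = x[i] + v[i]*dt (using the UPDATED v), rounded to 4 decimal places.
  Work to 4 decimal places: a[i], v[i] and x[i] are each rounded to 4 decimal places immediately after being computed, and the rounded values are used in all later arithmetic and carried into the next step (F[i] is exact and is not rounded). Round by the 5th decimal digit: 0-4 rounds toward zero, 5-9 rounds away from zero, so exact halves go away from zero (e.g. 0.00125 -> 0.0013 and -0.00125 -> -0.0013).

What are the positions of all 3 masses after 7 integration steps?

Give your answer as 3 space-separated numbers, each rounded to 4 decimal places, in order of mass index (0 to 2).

Answer: 3.9623 9.8986 15.7732

Derivation:
Step 0: x=[5.0000 12.0000 14.0000] v=[0.0000 0.0000 0.0000]
Step 1: x=[5.2500 11.3750 14.3750] v=[1.0000 -2.5000 1.5000]
Step 2: x=[5.6094 10.3594 15.0000] v=[1.4375 -4.0625 2.5000]
Step 3: x=[5.8614 9.3301 15.6699] v=[1.0078 -4.1172 2.6797]
Step 4: x=[5.8143 8.6597 16.1724] v=[-0.1886 -2.6817 2.0098]
Step 5: x=[5.3960 8.5727 16.3608] v=[-1.6731 -0.3481 0.7535]
Step 6: x=[4.7003 9.0621 16.2007] v=[-2.7828 1.9576 -0.6406]
Step 7: x=[3.9623 9.8986 15.7732] v=[-2.9521 3.3460 -1.7099]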